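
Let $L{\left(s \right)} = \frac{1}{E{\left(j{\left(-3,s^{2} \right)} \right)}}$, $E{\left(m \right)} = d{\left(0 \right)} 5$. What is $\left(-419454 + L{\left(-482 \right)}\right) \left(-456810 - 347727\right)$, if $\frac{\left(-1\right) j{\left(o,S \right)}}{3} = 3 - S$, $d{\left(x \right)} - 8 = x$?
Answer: $\frac{13498649707383}{40} \approx 3.3747 \cdot 10^{11}$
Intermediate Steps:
$d{\left(x \right)} = 8 + x$
$j{\left(o,S \right)} = -9 + 3 S$ ($j{\left(o,S \right)} = - 3 \left(3 - S\right) = -9 + 3 S$)
$E{\left(m \right)} = 40$ ($E{\left(m \right)} = \left(8 + 0\right) 5 = 8 \cdot 5 = 40$)
$L{\left(s \right)} = \frac{1}{40}$
$\left(-419454 + L{\left(-482 \right)}\right) \left(-456810 - 347727\right) = \left(-419454 + \frac{1}{40}\right) \left(-456810 - 347727\right) = \left(- \frac{16778159}{40}\right) \left(-804537\right) = \frac{13498649707383}{40}$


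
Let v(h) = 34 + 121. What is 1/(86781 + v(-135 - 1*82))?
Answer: 1/86936 ≈ 1.1503e-5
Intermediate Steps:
v(h) = 155
1/(86781 + v(-135 - 1*82)) = 1/(86781 + 155) = 1/86936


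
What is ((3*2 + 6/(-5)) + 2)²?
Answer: 1156/25 ≈ 46.240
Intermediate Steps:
((3*2 + 6/(-5)) + 2)² = ((6 + 6*(-⅕)) + 2)² = ((6 - 6/5) + 2)² = (24/5 + 2)² = (34/5)² = 1156/25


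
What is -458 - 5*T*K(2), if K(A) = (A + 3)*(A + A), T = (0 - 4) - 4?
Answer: 342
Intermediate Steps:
T = -8 (T = -4 - 4 = -8)
K(A) = 2*A*(3 + A) (K(A) = (3 + A)*(2*A) = 2*A*(3 + A))
-458 - 5*T*K(2) = -458 - 5*(-8)*2*2*(3 + 2) = -458 - (-40)*2*2*5 = -458 - (-40)*20 = -458 - 1*(-800) = -458 + 800 = 342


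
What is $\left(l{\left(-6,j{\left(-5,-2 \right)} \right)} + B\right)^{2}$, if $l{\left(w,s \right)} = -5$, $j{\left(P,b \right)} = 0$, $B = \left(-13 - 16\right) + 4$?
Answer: $900$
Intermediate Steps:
$B = -25$ ($B = -29 + 4 = -25$)
$\left(l{\left(-6,j{\left(-5,-2 \right)} \right)} + B\right)^{2} = \left(-5 - 25\right)^{2} = \left(-30\right)^{2} = 900$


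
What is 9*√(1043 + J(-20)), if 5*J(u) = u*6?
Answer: 9*√1019 ≈ 287.30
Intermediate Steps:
J(u) = 6*u/5 (J(u) = (u*6)/5 = (6*u)/5 = 6*u/5)
9*√(1043 + J(-20)) = 9*√(1043 + (6/5)*(-20)) = 9*√(1043 - 24) = 9*√1019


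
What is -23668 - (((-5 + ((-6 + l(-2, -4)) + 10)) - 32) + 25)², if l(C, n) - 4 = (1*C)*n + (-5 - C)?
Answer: -23669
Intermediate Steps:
l(C, n) = -1 - C + C*n (l(C, n) = 4 + ((1*C)*n + (-5 - C)) = 4 + (C*n + (-5 - C)) = 4 + (-5 - C + C*n) = -1 - C + C*n)
-23668 - (((-5 + ((-6 + l(-2, -4)) + 10)) - 32) + 25)² = -23668 - (((-5 + ((-6 + (-1 - 1*(-2) - 2*(-4))) + 10)) - 32) + 25)² = -23668 - (((-5 + ((-6 + (-1 + 2 + 8)) + 10)) - 32) + 25)² = -23668 - (((-5 + ((-6 + 9) + 10)) - 32) + 25)² = -23668 - (((-5 + (3 + 10)) - 32) + 25)² = -23668 - (((-5 + 13) - 32) + 25)² = -23668 - ((8 - 32) + 25)² = -23668 - (-24 + 25)² = -23668 - 1*1² = -23668 - 1*1 = -23668 - 1 = -23669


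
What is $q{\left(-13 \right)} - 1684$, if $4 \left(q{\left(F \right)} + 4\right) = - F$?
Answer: $- \frac{6739}{4} \approx -1684.8$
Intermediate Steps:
$q{\left(F \right)} = -4 - \frac{F}{4}$ ($q{\left(F \right)} = -4 + \frac{\left(-1\right) F}{4} = -4 - \frac{F}{4}$)
$q{\left(-13 \right)} - 1684 = \left(-4 - - \frac{13}{4}\right) - 1684 = \left(-4 + \frac{13}{4}\right) - 1684 = - \frac{3}{4} - 1684 = - \frac{6739}{4}$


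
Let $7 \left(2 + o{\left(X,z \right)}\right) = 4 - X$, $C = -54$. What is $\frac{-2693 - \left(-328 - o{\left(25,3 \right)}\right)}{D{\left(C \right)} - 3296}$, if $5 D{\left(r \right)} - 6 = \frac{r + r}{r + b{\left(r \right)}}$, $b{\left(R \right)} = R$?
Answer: $\frac{3950}{5491} \approx 0.71936$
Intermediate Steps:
$o{\left(X,z \right)} = - \frac{10}{7} - \frac{X}{7}$ ($o{\left(X,z \right)} = -2 + \frac{4 - X}{7} = -2 - \left(- \frac{4}{7} + \frac{X}{7}\right) = - \frac{10}{7} - \frac{X}{7}$)
$D{\left(r \right)} = \frac{7}{5}$ ($D{\left(r \right)} = \frac{6}{5} + \frac{\left(r + r\right) \frac{1}{r + r}}{5} = \frac{6}{5} + \frac{2 r \frac{1}{2 r}}{5} = \frac{6}{5} + \frac{1}{5} \cdot 1 = \frac{6}{5} + \frac{1}{5} = \frac{7}{5}$)
$\frac{-2693 - \left(-328 - o{\left(25,3 \right)}\right)}{D{\left(C \right)} - 3296} = \frac{-2693 + \left(\left(1609 - 5\right) - 1281\right)}{\frac{7}{5} - 3296} = \frac{-2693 + \left(\left(1609 - 5\right) - 1281\right)}{- \frac{16473}{5}} = \left(-2693 + \left(\left(1609 - 5\right) - 1281\right)\right) \left(- \frac{5}{16473}\right) = \left(-2693 + \left(1604 - 1281\right)\right) \left(- \frac{5}{16473}\right) = \left(-2693 + 323\right) \left(- \frac{5}{16473}\right) = \left(-2370\right) \left(- \frac{5}{16473}\right) = \frac{3950}{5491}$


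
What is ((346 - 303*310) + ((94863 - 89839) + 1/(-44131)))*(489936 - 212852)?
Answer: -1082911149271324/44131 ≈ -2.4539e+10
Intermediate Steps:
((346 - 303*310) + ((94863 - 89839) + 1/(-44131)))*(489936 - 212852) = ((346 - 93930) + (5024 - 1/44131))*277084 = (-93584 + 221714143/44131)*277084 = -3908241361/44131*277084 = -1082911149271324/44131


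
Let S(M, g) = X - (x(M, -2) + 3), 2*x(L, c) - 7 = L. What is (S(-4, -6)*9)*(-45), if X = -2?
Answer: 5265/2 ≈ 2632.5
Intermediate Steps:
x(L, c) = 7/2 + L/2
S(M, g) = -17/2 - M/2 (S(M, g) = -2 - ((7/2 + M/2) + 3) = -2 - (13/2 + M/2) = -2 + (-13/2 - M/2) = -17/2 - M/2)
(S(-4, -6)*9)*(-45) = ((-17/2 - ½*(-4))*9)*(-45) = ((-17/2 + 2)*9)*(-45) = -13/2*9*(-45) = -117/2*(-45) = 5265/2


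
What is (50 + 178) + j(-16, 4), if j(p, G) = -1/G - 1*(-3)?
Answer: 923/4 ≈ 230.75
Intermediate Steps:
j(p, G) = 3 - 1/G (j(p, G) = -1/G + 3 = 3 - 1/G)
(50 + 178) + j(-16, 4) = (50 + 178) + (3 - 1/4) = 228 + (3 - 1*¼) = 228 + (3 - ¼) = 228 + 11/4 = 923/4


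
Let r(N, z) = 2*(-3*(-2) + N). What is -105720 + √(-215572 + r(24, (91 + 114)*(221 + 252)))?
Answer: -105720 + 2*I*√53878 ≈ -1.0572e+5 + 464.23*I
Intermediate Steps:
r(N, z) = 12 + 2*N (r(N, z) = 2*(6 + N) = 12 + 2*N)
-105720 + √(-215572 + r(24, (91 + 114)*(221 + 252))) = -105720 + √(-215572 + (12 + 2*24)) = -105720 + √(-215572 + (12 + 48)) = -105720 + √(-215572 + 60) = -105720 + √(-215512) = -105720 + 2*I*√53878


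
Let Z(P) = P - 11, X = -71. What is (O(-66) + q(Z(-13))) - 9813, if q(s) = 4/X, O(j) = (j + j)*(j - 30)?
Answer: 202985/71 ≈ 2858.9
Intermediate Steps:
O(j) = 2*j*(-30 + j) (O(j) = (2*j)*(-30 + j) = 2*j*(-30 + j))
Z(P) = -11 + P
q(s) = -4/71 (q(s) = 4/(-71) = 4*(-1/71) = -4/71)
(O(-66) + q(Z(-13))) - 9813 = (2*(-66)*(-30 - 66) - 4/71) - 9813 = (2*(-66)*(-96) - 4/71) - 9813 = (12672 - 4/71) - 9813 = 899708/71 - 9813 = 202985/71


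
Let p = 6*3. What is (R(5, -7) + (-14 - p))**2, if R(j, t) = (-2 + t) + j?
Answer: 1296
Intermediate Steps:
R(j, t) = -2 + j + t
p = 18
(R(5, -7) + (-14 - p))**2 = ((-2 + 5 - 7) + (-14 - 1*18))**2 = (-4 + (-14 - 18))**2 = (-4 - 32)**2 = (-36)**2 = 1296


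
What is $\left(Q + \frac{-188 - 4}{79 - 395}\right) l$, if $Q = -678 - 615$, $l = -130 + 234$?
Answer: $- \frac{10618296}{79} \approx -1.3441 \cdot 10^{5}$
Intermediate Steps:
$l = 104$
$Q = -1293$ ($Q = -678 - 615 = -1293$)
$\left(Q + \frac{-188 - 4}{79 - 395}\right) l = \left(-1293 + \frac{-188 - 4}{79 - 395}\right) 104 = \left(-1293 - \frac{192}{-316}\right) 104 = \left(-1293 - - \frac{48}{79}\right) 104 = \left(-1293 + \frac{48}{79}\right) 104 = \left(- \frac{102099}{79}\right) 104 = - \frac{10618296}{79}$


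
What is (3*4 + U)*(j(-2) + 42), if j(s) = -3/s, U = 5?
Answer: 1479/2 ≈ 739.50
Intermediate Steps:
(3*4 + U)*(j(-2) + 42) = (3*4 + 5)*(-3/(-2) + 42) = (12 + 5)*(-3*(-½) + 42) = 17*(3/2 + 42) = 17*(87/2) = 1479/2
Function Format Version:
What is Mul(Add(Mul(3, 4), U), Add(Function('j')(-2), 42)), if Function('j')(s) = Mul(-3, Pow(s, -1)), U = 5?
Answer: Rational(1479, 2) ≈ 739.50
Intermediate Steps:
Mul(Add(Mul(3, 4), U), Add(Function('j')(-2), 42)) = Mul(Add(Mul(3, 4), 5), Add(Mul(-3, Pow(-2, -1)), 42)) = Mul(Add(12, 5), Add(Mul(-3, Rational(-1, 2)), 42)) = Mul(17, Add(Rational(3, 2), 42)) = Mul(17, Rational(87, 2)) = Rational(1479, 2)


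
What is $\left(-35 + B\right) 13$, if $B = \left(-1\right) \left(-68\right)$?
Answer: $429$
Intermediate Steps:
$B = 68$
$\left(-35 + B\right) 13 = \left(-35 + 68\right) 13 = 33 \cdot 13 = 429$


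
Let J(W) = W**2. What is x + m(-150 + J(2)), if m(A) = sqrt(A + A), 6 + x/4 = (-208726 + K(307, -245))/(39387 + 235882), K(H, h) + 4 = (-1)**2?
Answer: -7441372/275269 + 2*I*sqrt(73) ≈ -27.033 + 17.088*I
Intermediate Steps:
K(H, h) = -3 (K(H, h) = -4 + (-1)**2 = -4 + 1 = -3)
x = -7441372/275269 (x = -24 + 4*((-208726 - 3)/(39387 + 235882)) = -24 + 4*(-208729/275269) = -24 - 834916/275269 = -7441372/275269 ≈ -27.033)
m(A) = sqrt(2)*sqrt(A) (m(A) = sqrt(2*A) = sqrt(2)*sqrt(A))
x + m(-150 + J(2)) = -7441372/275269 + sqrt(2)*sqrt(-150 + 2**2) = -7441372/275269 + sqrt(2)*sqrt(-150 + 4) = -7441372/275269 + sqrt(2)*sqrt(-146) = -7441372/275269 + sqrt(2)*(I*sqrt(146)) = -7441372/275269 + 2*I*sqrt(73)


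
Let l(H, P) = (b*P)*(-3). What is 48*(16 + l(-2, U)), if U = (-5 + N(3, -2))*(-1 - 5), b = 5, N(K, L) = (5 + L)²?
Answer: 18048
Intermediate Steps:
U = -24 (U = (-5 + (5 - 2)²)*(-1 - 5) = (-5 + 3²)*(-6) = (-5 + 9)*(-6) = 4*(-6) = -24)
l(H, P) = -15*P (l(H, P) = (5*P)*(-3) = -15*P)
48*(16 + l(-2, U)) = 48*(16 - 15*(-24)) = 48*(16 + 360) = 48*376 = 18048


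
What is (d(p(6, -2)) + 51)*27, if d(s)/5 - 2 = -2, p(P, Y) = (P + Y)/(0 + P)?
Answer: 1377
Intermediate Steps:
p(P, Y) = (P + Y)/P
d(s) = 0 (d(s) = 10 + 5*(-2) = 10 - 10 = 0)
(d(p(6, -2)) + 51)*27 = (0 + 51)*27 = 51*27 = 1377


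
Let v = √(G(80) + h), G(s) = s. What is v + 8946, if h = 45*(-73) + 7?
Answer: 8946 + I*√3198 ≈ 8946.0 + 56.551*I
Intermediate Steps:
h = -3278 (h = -3285 + 7 = -3278)
v = I*√3198 (v = √(80 - 3278) = √(-3198) = I*√3198 ≈ 56.551*I)
v + 8946 = I*√3198 + 8946 = 8946 + I*√3198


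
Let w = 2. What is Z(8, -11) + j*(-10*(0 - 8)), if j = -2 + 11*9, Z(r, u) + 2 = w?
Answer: 7760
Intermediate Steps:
Z(r, u) = 0 (Z(r, u) = -2 + 2 = 0)
j = 97 (j = -2 + 99 = 97)
Z(8, -11) + j*(-10*(0 - 8)) = 0 + 97*(-10*(0 - 8)) = 0 + 97*(-10*(-8)) = 0 + 97*80 = 0 + 7760 = 7760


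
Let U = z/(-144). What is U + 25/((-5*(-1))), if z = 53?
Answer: 667/144 ≈ 4.6319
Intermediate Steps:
U = -53/144 (U = 53/(-144) = 53*(-1/144) = -53/144 ≈ -0.36806)
U + 25/((-5*(-1))) = -53/144 + 25/((-5*(-1))) = -53/144 + 25/5 = -53/144 + 25*(1/5) = -53/144 + 5 = 667/144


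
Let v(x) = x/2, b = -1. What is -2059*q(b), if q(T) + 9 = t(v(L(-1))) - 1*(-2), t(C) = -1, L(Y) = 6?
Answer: 16472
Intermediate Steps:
v(x) = x/2 (v(x) = x*(½) = x/2)
q(T) = -8 (q(T) = -9 + (-1 - 1*(-2)) = -9 + (-1 + 2) = -9 + 1 = -8)
-2059*q(b) = -2059*(-8) = 16472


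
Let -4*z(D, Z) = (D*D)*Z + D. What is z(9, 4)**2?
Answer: 110889/16 ≈ 6930.6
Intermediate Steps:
z(D, Z) = -D/4 - Z*D**2/4 (z(D, Z) = -((D*D)*Z + D)/4 = -(D**2*Z + D)/4 = -(Z*D**2 + D)/4 = -(D + Z*D**2)/4 = -D/4 - Z*D**2/4)
z(9, 4)**2 = (-1/4*9*(1 + 9*4))**2 = (-1/4*9*(1 + 36))**2 = (-1/4*9*37)**2 = (-333/4)**2 = 110889/16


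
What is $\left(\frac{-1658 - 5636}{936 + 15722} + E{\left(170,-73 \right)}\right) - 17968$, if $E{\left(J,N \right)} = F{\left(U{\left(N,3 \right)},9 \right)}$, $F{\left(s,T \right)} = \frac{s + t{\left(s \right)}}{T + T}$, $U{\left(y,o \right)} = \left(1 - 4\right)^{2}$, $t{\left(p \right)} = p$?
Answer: $- \frac{149650790}{8329} \approx -17967.0$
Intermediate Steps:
$U{\left(y,o \right)} = 9$ ($U{\left(y,o \right)} = \left(-3\right)^{2} = 9$)
$F{\left(s,T \right)} = \frac{s}{T}$ ($F{\left(s,T \right)} = \frac{s + s}{T + T} = \frac{2 s}{2 T} = 2 s \frac{1}{2 T} = \frac{s}{T}$)
$E{\left(J,N \right)} = 1$ ($E{\left(J,N \right)} = \frac{9}{9} = 9 \cdot \frac{1}{9} = 1$)
$\left(\frac{-1658 - 5636}{936 + 15722} + E{\left(170,-73 \right)}\right) - 17968 = \left(\frac{-1658 - 5636}{936 + 15722} + 1\right) - 17968 = \left(- \frac{7294}{16658} + 1\right) - 17968 = \left(\left(-7294\right) \frac{1}{16658} + 1\right) - 17968 = \left(- \frac{3647}{8329} + 1\right) - 17968 = \frac{4682}{8329} - 17968 = - \frac{149650790}{8329}$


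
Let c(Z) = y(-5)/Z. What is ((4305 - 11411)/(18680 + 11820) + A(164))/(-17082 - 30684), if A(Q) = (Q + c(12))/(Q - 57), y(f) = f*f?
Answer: -12915599/467653023000 ≈ -2.7618e-5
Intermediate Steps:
y(f) = f**2
c(Z) = 25/Z (c(Z) = (-5)**2/Z = 25/Z)
A(Q) = (25/12 + Q)/(-57 + Q) (A(Q) = (Q + 25/12)/(Q - 57) = (Q + 25*(1/12))/(-57 + Q) = (Q + 25/12)/(-57 + Q) = (25/12 + Q)/(-57 + Q))
((4305 - 11411)/(18680 + 11820) + A(164))/(-17082 - 30684) = ((4305 - 11411)/(18680 + 11820) + (25/12 + 164)/(-57 + 164))/(-17082 - 30684) = (-7106/30500 + (1993/12)/107)/(-47766) = (-7106*1/30500 + (1/107)*(1993/12))*(-1/47766) = (-3553/15250 + 1993/1284)*(-1/47766) = (12915599/9790500)*(-1/47766) = -12915599/467653023000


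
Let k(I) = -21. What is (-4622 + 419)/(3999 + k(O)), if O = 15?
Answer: -467/442 ≈ -1.0566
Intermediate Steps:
(-4622 + 419)/(3999 + k(O)) = (-4622 + 419)/(3999 - 21) = -4203/3978 = -4203*1/3978 = -467/442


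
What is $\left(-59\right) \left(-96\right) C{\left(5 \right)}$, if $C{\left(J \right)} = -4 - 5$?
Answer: $-50976$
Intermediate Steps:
$C{\left(J \right)} = -9$
$\left(-59\right) \left(-96\right) C{\left(5 \right)} = \left(-59\right) \left(-96\right) \left(-9\right) = 5664 \left(-9\right) = -50976$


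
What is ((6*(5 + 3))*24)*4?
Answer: 4608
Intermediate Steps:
((6*(5 + 3))*24)*4 = ((6*8)*24)*4 = (48*24)*4 = 1152*4 = 4608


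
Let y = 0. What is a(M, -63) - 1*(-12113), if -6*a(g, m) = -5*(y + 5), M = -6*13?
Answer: 72703/6 ≈ 12117.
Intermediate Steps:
M = -78
a(g, m) = 25/6 (a(g, m) = -(-5)*(0 + 5)/6 = -(-5)*5/6 = -⅙*(-25) = 25/6)
a(M, -63) - 1*(-12113) = 25/6 - 1*(-12113) = 25/6 + 12113 = 72703/6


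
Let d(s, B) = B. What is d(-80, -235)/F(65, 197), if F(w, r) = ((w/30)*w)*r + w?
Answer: -282/33371 ≈ -0.0084504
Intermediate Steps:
F(w, r) = w + r*w²/30 (F(w, r) = ((w*(1/30))*w)*r + w = ((w/30)*w)*r + w = (w²/30)*r + w = r*w²/30 + w = w + r*w²/30)
d(-80, -235)/F(65, 197) = -235*6/(13*(30 + 197*65)) = -235*6/(13*(30 + 12805)) = -235/((1/30)*65*12835) = -235/166855/6 = -235*6/166855 = -282/33371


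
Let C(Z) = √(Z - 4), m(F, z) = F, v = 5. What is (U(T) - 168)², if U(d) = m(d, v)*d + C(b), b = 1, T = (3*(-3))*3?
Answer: (561 + I*√3)² ≈ 3.1472e+5 + 1943.0*I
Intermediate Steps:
T = -27 (T = -9*3 = -27)
C(Z) = √(-4 + Z)
U(d) = d² + I*√3 (U(d) = d*d + √(-4 + 1) = d² + √(-3) = d² + I*√3)
(U(T) - 168)² = (((-27)² + I*√3) - 168)² = ((729 + I*√3) - 168)² = (561 + I*√3)²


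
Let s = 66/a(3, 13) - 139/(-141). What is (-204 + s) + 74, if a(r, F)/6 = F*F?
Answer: -3072728/23829 ≈ -128.95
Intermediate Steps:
a(r, F) = 6*F² (a(r, F) = 6*(F*F) = 6*F²)
s = 25042/23829 (s = 66/((6*13²)) - 139/(-141) = 66/((6*169)) - 139*(-1/141) = 66/1014 + 139/141 = 66*(1/1014) + 139/141 = 11/169 + 139/141 = 25042/23829 ≈ 1.0509)
(-204 + s) + 74 = (-204 + 25042/23829) + 74 = -4836074/23829 + 74 = -3072728/23829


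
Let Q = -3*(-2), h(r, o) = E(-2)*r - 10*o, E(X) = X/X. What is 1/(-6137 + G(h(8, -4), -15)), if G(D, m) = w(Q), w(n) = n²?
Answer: -1/6101 ≈ -0.00016391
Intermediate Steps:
E(X) = 1
h(r, o) = r - 10*o (h(r, o) = 1*r - 10*o = r - 10*o)
Q = 6
G(D, m) = 36 (G(D, m) = 6² = 36)
1/(-6137 + G(h(8, -4), -15)) = 1/(-6137 + 36) = 1/(-6101) = -1/6101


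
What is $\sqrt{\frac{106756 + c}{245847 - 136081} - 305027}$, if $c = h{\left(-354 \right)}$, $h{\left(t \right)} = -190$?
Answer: $\frac{i \sqrt{918782228693714}}{54883} \approx 552.29 i$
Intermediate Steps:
$c = -190$
$\sqrt{\frac{106756 + c}{245847 - 136081} - 305027} = \sqrt{\frac{106756 - 190}{245847 - 136081} - 305027} = \sqrt{\frac{106566}{109766} - 305027} = \sqrt{106566 \cdot \frac{1}{109766} - 305027} = \sqrt{\frac{53283}{54883} - 305027} = \sqrt{- \frac{16740743558}{54883}} = \frac{i \sqrt{918782228693714}}{54883}$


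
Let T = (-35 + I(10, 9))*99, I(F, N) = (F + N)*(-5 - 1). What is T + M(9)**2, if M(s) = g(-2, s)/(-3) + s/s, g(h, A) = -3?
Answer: -14747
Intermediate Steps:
I(F, N) = -6*F - 6*N (I(F, N) = (F + N)*(-6) = -6*F - 6*N)
M(s) = 2 (M(s) = -3/(-3) + s/s = -3*(-1/3) + 1 = 1 + 1 = 2)
T = -14751 (T = (-35 + (-6*10 - 6*9))*99 = (-35 + (-60 - 54))*99 = (-35 - 114)*99 = -149*99 = -14751)
T + M(9)**2 = -14751 + 2**2 = -14751 + 4 = -14747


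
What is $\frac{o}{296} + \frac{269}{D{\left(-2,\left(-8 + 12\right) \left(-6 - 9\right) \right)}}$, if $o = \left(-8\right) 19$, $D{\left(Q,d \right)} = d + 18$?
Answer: $- \frac{10751}{1554} \approx -6.9183$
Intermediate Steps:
$D{\left(Q,d \right)} = 18 + d$
$o = -152$
$\frac{o}{296} + \frac{269}{D{\left(-2,\left(-8 + 12\right) \left(-6 - 9\right) \right)}} = - \frac{152}{296} + \frac{269}{18 + \left(-8 + 12\right) \left(-6 - 9\right)} = \left(-152\right) \frac{1}{296} + \frac{269}{18 + 4 \left(-15\right)} = - \frac{19}{37} + \frac{269}{18 - 60} = - \frac{19}{37} + \frac{269}{-42} = - \frac{19}{37} + 269 \left(- \frac{1}{42}\right) = - \frac{19}{37} - \frac{269}{42} = - \frac{10751}{1554}$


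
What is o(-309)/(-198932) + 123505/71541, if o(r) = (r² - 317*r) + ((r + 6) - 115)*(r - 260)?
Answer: -1571204914/3557948553 ≈ -0.44160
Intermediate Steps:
o(r) = r² - 317*r + (-260 + r)*(-109 + r) (o(r) = (r² - 317*r) + ((6 + r) - 115)*(-260 + r) = (r² - 317*r) + (-109 + r)*(-260 + r) = (r² - 317*r) + (-260 + r)*(-109 + r) = r² - 317*r + (-260 + r)*(-109 + r))
o(-309)/(-198932) + 123505/71541 = (28340 - 686*(-309) + 2*(-309)²)/(-198932) + 123505/71541 = (28340 + 211974 + 2*95481)*(-1/198932) + 123505*(1/71541) = (28340 + 211974 + 190962)*(-1/198932) + 123505/71541 = 431276*(-1/198932) + 123505/71541 = -107819/49733 + 123505/71541 = -1571204914/3557948553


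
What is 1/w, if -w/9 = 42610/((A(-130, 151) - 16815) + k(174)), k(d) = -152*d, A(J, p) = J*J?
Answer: 26363/383490 ≈ 0.068745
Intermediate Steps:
A(J, p) = J²
w = 383490/26363 (w = -383490/(((-130)² - 16815) - 152*174) = -383490/((16900 - 16815) - 26448) = -383490/(85 - 26448) = -383490/(-26363) = -383490*(-1)/26363 = -9*(-42610/26363) = 383490/26363 ≈ 14.547)
1/w = 1/(383490/26363) = 26363/383490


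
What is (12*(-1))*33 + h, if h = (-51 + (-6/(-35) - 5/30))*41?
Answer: -522229/210 ≈ -2486.8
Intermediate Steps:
h = -439069/210 (h = (-51 + (-6*(-1/35) - 5*1/30))*41 = (-51 + (6/35 - ⅙))*41 = (-51 + 1/210)*41 = -10709/210*41 = -439069/210 ≈ -2090.8)
(12*(-1))*33 + h = (12*(-1))*33 - 439069/210 = -12*33 - 439069/210 = -396 - 439069/210 = -522229/210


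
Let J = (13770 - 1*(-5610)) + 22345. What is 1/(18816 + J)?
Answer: 1/60541 ≈ 1.6518e-5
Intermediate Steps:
J = 41725 (J = (13770 + 5610) + 22345 = 19380 + 22345 = 41725)
1/(18816 + J) = 1/(18816 + 41725) = 1/60541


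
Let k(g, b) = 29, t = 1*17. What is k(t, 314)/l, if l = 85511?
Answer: 29/85511 ≈ 0.00033914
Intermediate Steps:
t = 17
k(t, 314)/l = 29/85511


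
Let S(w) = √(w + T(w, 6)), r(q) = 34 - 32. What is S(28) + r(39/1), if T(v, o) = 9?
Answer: 2 + √37 ≈ 8.0828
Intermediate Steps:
r(q) = 2
S(w) = √(9 + w) (S(w) = √(w + 9) = √(9 + w))
S(28) + r(39/1) = √(9 + 28) + 2 = √37 + 2 = 2 + √37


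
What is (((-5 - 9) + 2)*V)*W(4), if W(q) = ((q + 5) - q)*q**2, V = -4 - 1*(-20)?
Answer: -15360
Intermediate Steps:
V = 16 (V = -4 + 20 = 16)
W(q) = 5*q**2 (W(q) = ((5 + q) - q)*q**2 = 5*q**2)
(((-5 - 9) + 2)*V)*W(4) = (((-5 - 9) + 2)*16)*(5*4**2) = ((-14 + 2)*16)*(5*16) = -12*16*80 = -192*80 = -15360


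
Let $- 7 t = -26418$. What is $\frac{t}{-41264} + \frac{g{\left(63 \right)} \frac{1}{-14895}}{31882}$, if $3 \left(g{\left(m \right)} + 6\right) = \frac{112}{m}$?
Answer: $- \frac{12097389937919}{132269941851480} \approx -0.09146$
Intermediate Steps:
$t = 3774$ ($t = \left(- \frac{1}{7}\right) \left(-26418\right) = 3774$)
$g{\left(m \right)} = -6 + \frac{112}{3 m}$ ($g{\left(m \right)} = -6 + \frac{112 \frac{1}{m}}{3} = -6 + \frac{112}{3 m}$)
$\frac{t}{-41264} + \frac{g{\left(63 \right)} \frac{1}{-14895}}{31882} = \frac{3774}{-41264} + \frac{\left(-6 + \frac{112}{3 \cdot 63}\right) \frac{1}{-14895}}{31882} = 3774 \left(- \frac{1}{41264}\right) + \left(-6 + \frac{112}{3} \cdot \frac{1}{63}\right) \left(- \frac{1}{14895}\right) \frac{1}{31882} = - \frac{1887}{20632} + \left(-6 + \frac{16}{27}\right) \left(- \frac{1}{14895}\right) \frac{1}{31882} = - \frac{1887}{20632} + \left(- \frac{146}{27}\right) \left(- \frac{1}{14895}\right) \frac{1}{31882} = - \frac{1887}{20632} + \frac{146}{402165} \cdot \frac{1}{31882} = - \frac{1887}{20632} + \frac{73}{6410912265} = - \frac{12097389937919}{132269941851480}$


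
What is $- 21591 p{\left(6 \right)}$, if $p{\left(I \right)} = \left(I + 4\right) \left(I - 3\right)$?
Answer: $-647730$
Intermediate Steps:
$p{\left(I \right)} = \left(-3 + I\right) \left(4 + I\right)$ ($p{\left(I \right)} = \left(4 + I\right) \left(-3 + I\right) = \left(-3 + I\right) \left(4 + I\right)$)
$- 21591 p{\left(6 \right)} = - 21591 \left(-12 + 6 + 6^{2}\right) = - 21591 \left(-12 + 6 + 36\right) = \left(-21591\right) 30 = -647730$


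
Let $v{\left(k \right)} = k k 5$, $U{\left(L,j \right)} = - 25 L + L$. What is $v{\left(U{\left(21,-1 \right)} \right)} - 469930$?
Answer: $800150$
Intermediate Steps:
$U{\left(L,j \right)} = - 24 L$
$v{\left(k \right)} = 5 k^{2}$ ($v{\left(k \right)} = k^{2} \cdot 5 = 5 k^{2}$)
$v{\left(U{\left(21,-1 \right)} \right)} - 469930 = 5 \left(\left(-24\right) 21\right)^{2} - 469930 = 5 \left(-504\right)^{2} - 469930 = 5 \cdot 254016 - 469930 = 1270080 - 469930 = 800150$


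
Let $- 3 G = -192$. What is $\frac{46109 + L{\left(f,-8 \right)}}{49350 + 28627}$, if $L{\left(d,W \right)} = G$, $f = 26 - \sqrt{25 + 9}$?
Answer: $\frac{46173}{77977} \approx 0.59214$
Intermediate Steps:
$G = 64$ ($G = \left(- \frac{1}{3}\right) \left(-192\right) = 64$)
$f = 26 - \sqrt{34} \approx 20.169$
$L{\left(d,W \right)} = 64$
$\frac{46109 + L{\left(f,-8 \right)}}{49350 + 28627} = \frac{46109 + 64}{49350 + 28627} = \frac{46173}{77977}$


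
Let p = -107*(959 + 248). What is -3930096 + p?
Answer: -4059245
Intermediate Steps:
p = -129149 (p = -107*1207 = -129149)
-3930096 + p = -3930096 - 129149 = -4059245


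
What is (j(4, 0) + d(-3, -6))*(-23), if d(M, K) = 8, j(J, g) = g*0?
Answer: -184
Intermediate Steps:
j(J, g) = 0
(j(4, 0) + d(-3, -6))*(-23) = (0 + 8)*(-23) = 8*(-23) = -184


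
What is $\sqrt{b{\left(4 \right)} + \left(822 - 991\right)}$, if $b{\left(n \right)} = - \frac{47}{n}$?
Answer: $\frac{i \sqrt{723}}{2} \approx 13.444 i$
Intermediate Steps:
$\sqrt{b{\left(4 \right)} + \left(822 - 991\right)} = \sqrt{- \frac{47}{4} + \left(822 - 991\right)} = \sqrt{\left(-47\right) \frac{1}{4} + \left(822 - 991\right)} = \sqrt{- \frac{47}{4} - 169} = \sqrt{- \frac{723}{4}} = \frac{i \sqrt{723}}{2}$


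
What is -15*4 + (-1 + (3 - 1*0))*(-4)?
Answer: -68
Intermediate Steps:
-15*4 + (-1 + (3 - 1*0))*(-4) = -60 + (-1 + (3 + 0))*(-4) = -60 + (-1 + 3)*(-4) = -60 + 2*(-4) = -60 - 8 = -68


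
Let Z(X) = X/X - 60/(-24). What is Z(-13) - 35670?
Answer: -71333/2 ≈ -35667.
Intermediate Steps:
Z(X) = 7/2 (Z(X) = 1 - 60*(-1/24) = 1 + 5/2 = 7/2)
Z(-13) - 35670 = 7/2 - 35670 = -71333/2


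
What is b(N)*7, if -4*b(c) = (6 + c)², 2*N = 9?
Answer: -3087/16 ≈ -192.94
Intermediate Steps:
N = 9/2 (N = (½)*9 = 9/2 ≈ 4.5000)
b(c) = -(6 + c)²/4
b(N)*7 = -(6 + 9/2)²/4*7 = -(21/2)²/4*7 = -¼*441/4*7 = -441/16*7 = -3087/16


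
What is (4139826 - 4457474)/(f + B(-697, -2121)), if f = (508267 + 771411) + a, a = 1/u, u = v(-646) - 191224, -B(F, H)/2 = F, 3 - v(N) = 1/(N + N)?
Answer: -19619332651772/79124621337985 ≈ -0.24795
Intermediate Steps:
v(N) = 3 - 1/(2*N) (v(N) = 3 - 1/(N + N) = 3 - 1/(2*N))
B(F, H) = -2*F
u = -247057531/1292 (u = (3 - ½/(-646)) - 191224 = (3 - ½*(-1/646)) - 191224 = (3 + 1/1292) - 191224 = 3877/1292 - 191224 = -247057531/1292 ≈ -1.9122e+5)
a = -1292/247057531 (a = 1/(-247057531/1292) = -1292/247057531 ≈ -5.2296e-6)
f = 316154087153726/247057531 (f = (508267 + 771411) - 1292/247057531 = 1279678 - 1292/247057531 = 316154087153726/247057531 ≈ 1.2797e+6)
(4139826 - 4457474)/(f + B(-697, -2121)) = (4139826 - 4457474)/(316154087153726/247057531 - 2*(-697)) = -317648/(316154087153726/247057531 + 1394) = -317648/316498485351940/247057531 = -317648*247057531/316498485351940 = -19619332651772/79124621337985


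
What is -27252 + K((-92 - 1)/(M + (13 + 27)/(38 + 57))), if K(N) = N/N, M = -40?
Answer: -27251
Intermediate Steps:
K(N) = 1
-27252 + K((-92 - 1)/(M + (13 + 27)/(38 + 57))) = -27252 + 1 = -27251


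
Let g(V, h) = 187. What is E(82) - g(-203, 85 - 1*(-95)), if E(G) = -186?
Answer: -373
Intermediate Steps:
E(82) - g(-203, 85 - 1*(-95)) = -186 - 1*187 = -186 - 187 = -373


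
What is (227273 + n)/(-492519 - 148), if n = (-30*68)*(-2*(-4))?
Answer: -210953/492667 ≈ -0.42819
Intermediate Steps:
n = -16320 (n = -2040*8 = -16320)
(227273 + n)/(-492519 - 148) = (227273 - 16320)/(-492519 - 148) = 210953/(-492667) = 210953*(-1/492667) = -210953/492667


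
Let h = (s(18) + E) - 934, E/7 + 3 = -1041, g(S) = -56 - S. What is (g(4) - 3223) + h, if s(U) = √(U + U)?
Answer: -11519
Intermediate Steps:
s(U) = √2*√U (s(U) = √(2*U) = √2*√U)
E = -7308 (E = -21 + 7*(-1041) = -21 - 7287 = -7308)
h = -8236 (h = (√2*√18 - 7308) - 934 = (√2*(3*√2) - 7308) - 934 = (6 - 7308) - 934 = -7302 - 934 = -8236)
(g(4) - 3223) + h = ((-56 - 1*4) - 3223) - 8236 = ((-56 - 4) - 3223) - 8236 = (-60 - 3223) - 8236 = -3283 - 8236 = -11519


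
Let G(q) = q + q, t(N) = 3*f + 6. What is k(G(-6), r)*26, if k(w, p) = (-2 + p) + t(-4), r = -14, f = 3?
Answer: -26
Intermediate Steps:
t(N) = 15 (t(N) = 3*3 + 6 = 9 + 6 = 15)
G(q) = 2*q
k(w, p) = 13 + p (k(w, p) = (-2 + p) + 15 = 13 + p)
k(G(-6), r)*26 = (13 - 14)*26 = -1*26 = -26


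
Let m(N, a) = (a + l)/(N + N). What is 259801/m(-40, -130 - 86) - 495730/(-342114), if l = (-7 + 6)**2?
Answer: 711063132707/7355451 ≈ 96672.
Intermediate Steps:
l = 1 (l = (-1)**2 = 1)
m(N, a) = (1 + a)/(2*N) (m(N, a) = (a + 1)/(N + N) = (1 + a)/((2*N)) = (1 + a)*(1/(2*N)) = (1 + a)/(2*N))
259801/m(-40, -130 - 86) - 495730/(-342114) = 259801/(((1/2)*(1 + (-130 - 86))/(-40))) - 495730/(-342114) = 259801/(((1/2)*(-1/40)*(1 - 216))) - 495730*(-1/342114) = 259801/(((1/2)*(-1/40)*(-215))) + 247865/171057 = 259801/(43/16) + 247865/171057 = 259801*(16/43) + 247865/171057 = 4156816/43 + 247865/171057 = 711063132707/7355451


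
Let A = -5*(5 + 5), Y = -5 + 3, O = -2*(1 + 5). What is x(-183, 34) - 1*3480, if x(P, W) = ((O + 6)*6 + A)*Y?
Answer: -3308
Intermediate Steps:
O = -12 (O = -2*6 = -12)
Y = -2
A = -50 (A = -5*10 = -50)
x(P, W) = 172 (x(P, W) = ((-12 + 6)*6 - 50)*(-2) = (-6*6 - 50)*(-2) = (-36 - 50)*(-2) = -86*(-2) = 172)
x(-183, 34) - 1*3480 = 172 - 1*3480 = 172 - 3480 = -3308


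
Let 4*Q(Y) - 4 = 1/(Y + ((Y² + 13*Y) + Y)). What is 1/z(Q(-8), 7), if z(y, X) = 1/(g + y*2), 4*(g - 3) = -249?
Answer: -6413/112 ≈ -57.259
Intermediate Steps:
g = -237/4 (g = 3 + (¼)*(-249) = 3 - 249/4 = -237/4 ≈ -59.250)
Q(Y) = 1 + 1/(4*(Y² + 15*Y)) (Q(Y) = 1 + 1/(4*(Y + ((Y² + 13*Y) + Y))) = 1 + 1/(4*(Y + (Y² + 14*Y))) = 1 + 1/(4*(Y² + 15*Y)))
z(y, X) = 1/(-237/4 + 2*y) (z(y, X) = 1/(-237/4 + y*2) = 1/(-237/4 + 2*y))
1/z(Q(-8), 7) = 1/(4/(-237 + 8*((¼ + (-8)² + 15*(-8))/((-8)*(15 - 8))))) = 1/(4/(-237 + 8*(-⅛*(¼ + 64 - 120)/7))) = 1/(4/(-237 + 8*(-⅛*⅐*(-223/4)))) = 1/(4/(-237 + 8*(223/224))) = 1/(4/(-237 + 223/28)) = 1/(4/(-6413/28)) = 1/(4*(-28/6413)) = 1/(-112/6413) = -6413/112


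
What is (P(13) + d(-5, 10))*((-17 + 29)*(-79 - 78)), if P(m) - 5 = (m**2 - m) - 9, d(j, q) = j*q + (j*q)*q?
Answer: 749832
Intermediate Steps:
d(j, q) = j*q + j*q**2
P(m) = -4 + m**2 - m (P(m) = 5 + ((m**2 - m) - 9) = 5 + (-9 + m**2 - m) = -4 + m**2 - m)
(P(13) + d(-5, 10))*((-17 + 29)*(-79 - 78)) = ((-4 + 13**2 - 1*13) - 5*10*(1 + 10))*((-17 + 29)*(-79 - 78)) = ((-4 + 169 - 13) - 5*10*11)*(12*(-157)) = (152 - 550)*(-1884) = -398*(-1884) = 749832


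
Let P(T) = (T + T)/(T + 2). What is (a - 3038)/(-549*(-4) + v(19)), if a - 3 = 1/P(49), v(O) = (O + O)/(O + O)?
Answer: -297379/215306 ≈ -1.3812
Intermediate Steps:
P(T) = 2*T/(2 + T) (P(T) = (2*T)/(2 + T) = 2*T/(2 + T))
v(O) = 1 (v(O) = (2*O)/((2*O)) = (2*O)*(1/(2*O)) = 1)
a = 345/98 (a = 3 + 1/(2*49/(2 + 49)) = 3 + 1/(2*49/51) = 3 + 1/(2*49*(1/51)) = 3 + 1/(98/51) = 3 + 51/98 = 345/98 ≈ 3.5204)
(a - 3038)/(-549*(-4) + v(19)) = (345/98 - 3038)/(-549*(-4) + 1) = -297379/(98*(2196 + 1)) = -297379/98/2197 = -297379/98*1/2197 = -297379/215306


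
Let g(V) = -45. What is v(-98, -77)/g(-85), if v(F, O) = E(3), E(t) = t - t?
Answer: 0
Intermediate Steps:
E(t) = 0
v(F, O) = 0
v(-98, -77)/g(-85) = 0/(-45) = 0*(-1/45) = 0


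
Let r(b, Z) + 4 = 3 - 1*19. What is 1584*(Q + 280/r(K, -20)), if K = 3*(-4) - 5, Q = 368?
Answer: 560736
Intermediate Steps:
K = -17 (K = -12 - 5 = -17)
r(b, Z) = -20 (r(b, Z) = -4 + (3 - 1*19) = -4 + (3 - 19) = -4 - 16 = -20)
1584*(Q + 280/r(K, -20)) = 1584*(368 + 280/(-20)) = 1584*(368 + 280*(-1/20)) = 1584*(368 - 14) = 1584*354 = 560736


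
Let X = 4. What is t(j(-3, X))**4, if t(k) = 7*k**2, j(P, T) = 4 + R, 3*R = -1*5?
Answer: 13841287201/6561 ≈ 2.1096e+6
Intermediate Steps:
R = -5/3 (R = (-1*5)/3 = (1/3)*(-5) = -5/3 ≈ -1.6667)
j(P, T) = 7/3 (j(P, T) = 4 - 5/3 = 7/3)
t(j(-3, X))**4 = (7*(7/3)**2)**4 = (7*(49/9))**4 = (343/9)**4 = 13841287201/6561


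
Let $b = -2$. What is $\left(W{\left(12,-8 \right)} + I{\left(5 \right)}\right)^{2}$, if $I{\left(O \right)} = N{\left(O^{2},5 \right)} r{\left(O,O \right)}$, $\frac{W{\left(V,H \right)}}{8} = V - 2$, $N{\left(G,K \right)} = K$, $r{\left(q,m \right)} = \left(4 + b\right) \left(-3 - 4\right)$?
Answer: $100$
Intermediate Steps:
$r{\left(q,m \right)} = -14$ ($r{\left(q,m \right)} = \left(4 - 2\right) \left(-3 - 4\right) = 2 \left(-3 - 4\right) = 2 \left(-7\right) = -14$)
$W{\left(V,H \right)} = -16 + 8 V$ ($W{\left(V,H \right)} = 8 \left(V - 2\right) = 8 \left(-2 + V\right) = -16 + 8 V$)
$I{\left(O \right)} = -70$ ($I{\left(O \right)} = 5 \left(-14\right) = -70$)
$\left(W{\left(12,-8 \right)} + I{\left(5 \right)}\right)^{2} = \left(\left(-16 + 8 \cdot 12\right) - 70\right)^{2} = \left(\left(-16 + 96\right) - 70\right)^{2} = \left(80 - 70\right)^{2} = 10^{2} = 100$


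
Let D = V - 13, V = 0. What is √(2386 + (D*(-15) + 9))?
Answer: √2590 ≈ 50.892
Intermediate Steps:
D = -13 (D = 0 - 13 = -13)
√(2386 + (D*(-15) + 9)) = √(2386 + (-13*(-15) + 9)) = √(2386 + (195 + 9)) = √(2386 + 204) = √2590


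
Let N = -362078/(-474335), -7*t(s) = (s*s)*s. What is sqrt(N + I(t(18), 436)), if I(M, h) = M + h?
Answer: I*sqrt(4369961683560130)/3320345 ≈ 19.909*I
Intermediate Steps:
t(s) = -s**3/7 (t(s) = -s*s*s/7 = -s**2*s/7 = -s**3/7)
N = 362078/474335 (N = -362078*(-1/474335) = 362078/474335 ≈ 0.76334)
sqrt(N + I(t(18), 436)) = sqrt(362078/474335 + (-1/7*18**3 + 436)) = sqrt(362078/474335 + (-1/7*5832 + 436)) = sqrt(362078/474335 + (-5832/7 + 436)) = sqrt(362078/474335 - 2780/7) = sqrt(-1316116754/3320345) = I*sqrt(4369961683560130)/3320345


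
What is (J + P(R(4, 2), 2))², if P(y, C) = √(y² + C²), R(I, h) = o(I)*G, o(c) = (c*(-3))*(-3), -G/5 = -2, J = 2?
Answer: 129608 + 8*√32401 ≈ 1.3105e+5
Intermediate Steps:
G = 10 (G = -5*(-2) = 10)
o(c) = 9*c (o(c) = -3*c*(-3) = 9*c)
R(I, h) = 90*I (R(I, h) = (9*I)*10 = 90*I)
P(y, C) = √(C² + y²)
(J + P(R(4, 2), 2))² = (2 + √(2² + (90*4)²))² = (2 + √(4 + 360²))² = (2 + √(4 + 129600))² = (2 + √129604)² = (2 + 2*√32401)²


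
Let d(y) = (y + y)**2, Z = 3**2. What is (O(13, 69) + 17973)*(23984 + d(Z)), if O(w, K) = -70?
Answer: 435186124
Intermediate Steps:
Z = 9
d(y) = 4*y**2 (d(y) = (2*y)**2 = 4*y**2)
(O(13, 69) + 17973)*(23984 + d(Z)) = (-70 + 17973)*(23984 + 4*9**2) = 17903*(23984 + 4*81) = 17903*(23984 + 324) = 17903*24308 = 435186124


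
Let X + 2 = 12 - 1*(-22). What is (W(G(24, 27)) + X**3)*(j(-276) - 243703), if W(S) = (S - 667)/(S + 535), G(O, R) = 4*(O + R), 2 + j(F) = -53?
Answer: -5902621664462/739 ≈ -7.9873e+9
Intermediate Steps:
j(F) = -55 (j(F) = -2 - 53 = -55)
G(O, R) = 4*O + 4*R
X = 32 (X = -2 + (12 - 1*(-22)) = -2 + (12 + 22) = -2 + 34 = 32)
W(S) = (-667 + S)/(535 + S)
(W(G(24, 27)) + X**3)*(j(-276) - 243703) = ((-667 + (4*24 + 4*27))/(535 + (4*24 + 4*27)) + 32**3)*(-55 - 243703) = ((-667 + (96 + 108))/(535 + (96 + 108)) + 32768)*(-243758) = ((-667 + 204)/(535 + 204) + 32768)*(-243758) = (-463/739 + 32768)*(-243758) = (24215089/739)*(-243758) = -5902621664462/739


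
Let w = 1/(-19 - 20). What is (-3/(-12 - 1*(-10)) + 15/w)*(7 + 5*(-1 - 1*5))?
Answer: 26841/2 ≈ 13421.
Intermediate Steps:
w = -1/39 (w = 1/(-39) = -1/39 ≈ -0.025641)
(-3/(-12 - 1*(-10)) + 15/w)*(7 + 5*(-1 - 1*5)) = (-3/(-12 - 1*(-10)) + 15/(-1/39))*(7 + 5*(-1 - 1*5)) = (-3/(-12 + 10) + 15*(-39))*(7 + 5*(-1 - 5)) = (-3/(-2) - 585)*(7 + 5*(-6)) = (-3*(-1/2) - 585)*(7 - 30) = (3/2 - 585)*(-23) = -1167/2*(-23) = 26841/2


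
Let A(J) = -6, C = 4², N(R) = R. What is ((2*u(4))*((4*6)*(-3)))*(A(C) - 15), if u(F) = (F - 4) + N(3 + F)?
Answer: 21168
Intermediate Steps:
u(F) = -1 + 2*F (u(F) = (F - 4) + (3 + F) = (-4 + F) + (3 + F) = -1 + 2*F)
C = 16
((2*u(4))*((4*6)*(-3)))*(A(C) - 15) = ((2*(-1 + 2*4))*((4*6)*(-3)))*(-6 - 15) = ((2*(-1 + 8))*(24*(-3)))*(-21) = ((2*7)*(-72))*(-21) = (14*(-72))*(-21) = -1008*(-21) = 21168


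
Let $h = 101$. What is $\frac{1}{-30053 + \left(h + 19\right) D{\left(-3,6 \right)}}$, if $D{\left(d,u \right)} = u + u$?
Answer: $- \frac{1}{28613} \approx -3.4949 \cdot 10^{-5}$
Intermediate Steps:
$D{\left(d,u \right)} = 2 u$
$\frac{1}{-30053 + \left(h + 19\right) D{\left(-3,6 \right)}} = \frac{1}{-30053 + \left(101 + 19\right) 2 \cdot 6} = \frac{1}{-30053 + 120 \cdot 12} = \frac{1}{-30053 + 1440} = \frac{1}{-28613} = - \frac{1}{28613}$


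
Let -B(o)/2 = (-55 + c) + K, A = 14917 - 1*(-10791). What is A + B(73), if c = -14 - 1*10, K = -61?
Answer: 25988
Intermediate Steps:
c = -24 (c = -14 - 10 = -24)
A = 25708 (A = 14917 + 10791 = 25708)
B(o) = 280 (B(o) = -2*((-55 - 24) - 61) = -2*(-79 - 61) = -2*(-140) = 280)
A + B(73) = 25708 + 280 = 25988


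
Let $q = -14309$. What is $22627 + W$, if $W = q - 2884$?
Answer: $5434$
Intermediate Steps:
$W = -17193$ ($W = -14309 - 2884 = -17193$)
$22627 + W = 22627 - 17193 = 5434$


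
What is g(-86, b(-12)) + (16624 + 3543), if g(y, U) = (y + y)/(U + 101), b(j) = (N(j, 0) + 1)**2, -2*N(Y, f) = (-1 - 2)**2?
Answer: 9134963/453 ≈ 20165.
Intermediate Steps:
N(Y, f) = -9/2 (N(Y, f) = -(-1 - 2)**2/2 = -1/2*(-3)**2 = -1/2*9 = -9/2)
b(j) = 49/4 (b(j) = (-9/2 + 1)**2 = (-7/2)**2 = 49/4)
g(y, U) = 2*y/(101 + U) (g(y, U) = (2*y)/(101 + U) = 2*y/(101 + U))
g(-86, b(-12)) + (16624 + 3543) = 2*(-86)/(101 + 49/4) + (16624 + 3543) = 2*(-86)/(453/4) + 20167 = 2*(-86)*(4/453) + 20167 = -688/453 + 20167 = 9134963/453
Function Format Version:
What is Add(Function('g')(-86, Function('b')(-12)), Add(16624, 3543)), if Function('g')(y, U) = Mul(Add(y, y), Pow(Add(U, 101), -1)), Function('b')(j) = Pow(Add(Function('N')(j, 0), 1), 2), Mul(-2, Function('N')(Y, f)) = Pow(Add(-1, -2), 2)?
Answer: Rational(9134963, 453) ≈ 20165.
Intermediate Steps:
Function('N')(Y, f) = Rational(-9, 2) (Function('N')(Y, f) = Mul(Rational(-1, 2), Pow(Add(-1, -2), 2)) = Mul(Rational(-1, 2), Pow(-3, 2)) = Mul(Rational(-1, 2), 9) = Rational(-9, 2))
Function('b')(j) = Rational(49, 4) (Function('b')(j) = Pow(Add(Rational(-9, 2), 1), 2) = Pow(Rational(-7, 2), 2) = Rational(49, 4))
Function('g')(y, U) = Mul(2, y, Pow(Add(101, U), -1)) (Function('g')(y, U) = Mul(Mul(2, y), Pow(Add(101, U), -1)) = Mul(2, y, Pow(Add(101, U), -1)))
Add(Function('g')(-86, Function('b')(-12)), Add(16624, 3543)) = Add(Mul(2, -86, Pow(Add(101, Rational(49, 4)), -1)), Add(16624, 3543)) = Add(Mul(2, -86, Pow(Rational(453, 4), -1)), 20167) = Add(Mul(2, -86, Rational(4, 453)), 20167) = Add(Rational(-688, 453), 20167) = Rational(9134963, 453)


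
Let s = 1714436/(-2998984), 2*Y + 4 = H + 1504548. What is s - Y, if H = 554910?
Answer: -772034127951/749746 ≈ -1.0297e+6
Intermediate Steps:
Y = 1029727 (Y = -2 + (554910 + 1504548)/2 = -2 + (½)*2059458 = -2 + 1029729 = 1029727)
s = -428609/749746 (s = 1714436*(-1/2998984) = -428609/749746 ≈ -0.57167)
s - Y = -428609/749746 - 1*1029727 = -428609/749746 - 1029727 = -772034127951/749746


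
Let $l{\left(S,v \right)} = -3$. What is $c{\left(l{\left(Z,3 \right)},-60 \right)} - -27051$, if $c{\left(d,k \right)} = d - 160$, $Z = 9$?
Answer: $26888$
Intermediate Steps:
$c{\left(d,k \right)} = -160 + d$
$c{\left(l{\left(Z,3 \right)},-60 \right)} - -27051 = \left(-160 - 3\right) - -27051 = -163 + 27051 = 26888$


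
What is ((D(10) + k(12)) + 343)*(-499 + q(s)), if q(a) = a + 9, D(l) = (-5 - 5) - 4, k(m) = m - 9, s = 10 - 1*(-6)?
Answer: -157368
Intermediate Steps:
s = 16 (s = 10 + 6 = 16)
k(m) = -9 + m
D(l) = -14 (D(l) = -10 - 4 = -14)
q(a) = 9 + a
((D(10) + k(12)) + 343)*(-499 + q(s)) = ((-14 + (-9 + 12)) + 343)*(-499 + (9 + 16)) = ((-14 + 3) + 343)*(-499 + 25) = (-11 + 343)*(-474) = 332*(-474) = -157368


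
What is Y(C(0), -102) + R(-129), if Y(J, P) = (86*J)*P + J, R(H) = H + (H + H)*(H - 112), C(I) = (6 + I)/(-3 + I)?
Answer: 79591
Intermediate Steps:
C(I) = (6 + I)/(-3 + I)
R(H) = H + 2*H*(-112 + H) (R(H) = H + (2*H)*(-112 + H) = H + 2*H*(-112 + H))
Y(J, P) = J + 86*J*P (Y(J, P) = 86*J*P + J = J + 86*J*P)
Y(C(0), -102) + R(-129) = ((6 + 0)/(-3 + 0))*(1 + 86*(-102)) - 129*(-223 + 2*(-129)) = (6/(-3))*(1 - 8772) - 129*(-223 - 258) = -⅓*6*(-8771) - 129*(-481) = -2*(-8771) + 62049 = 17542 + 62049 = 79591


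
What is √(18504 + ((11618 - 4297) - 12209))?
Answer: 4*√851 ≈ 116.69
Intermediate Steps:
√(18504 + ((11618 - 4297) - 12209)) = √(18504 + (7321 - 12209)) = √(18504 - 4888) = √13616 = 4*√851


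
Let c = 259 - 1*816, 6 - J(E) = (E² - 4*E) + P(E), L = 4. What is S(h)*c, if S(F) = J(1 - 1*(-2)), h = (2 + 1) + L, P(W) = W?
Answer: -3342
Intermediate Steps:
h = 7 (h = (2 + 1) + 4 = 3 + 4 = 7)
J(E) = 6 - E² + 3*E (J(E) = 6 - ((E² - 4*E) + E) = 6 - (E² - 3*E) = 6 + (-E² + 3*E) = 6 - E² + 3*E)
S(F) = 6 (S(F) = 6 - (1 - 1*(-2))² + 3*(1 - 1*(-2)) = 6 - (1 + 2)² + 3*(1 + 2) = 6 - 1*3² + 3*3 = 6 - 1*9 + 9 = 6 - 9 + 9 = 6)
c = -557 (c = 259 - 816 = -557)
S(h)*c = 6*(-557) = -3342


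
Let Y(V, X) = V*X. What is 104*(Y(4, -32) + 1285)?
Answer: 120328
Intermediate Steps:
104*(Y(4, -32) + 1285) = 104*(4*(-32) + 1285) = 104*(-128 + 1285) = 104*1157 = 120328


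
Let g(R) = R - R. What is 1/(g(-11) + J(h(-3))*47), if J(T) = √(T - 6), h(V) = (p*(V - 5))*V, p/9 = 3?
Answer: √642/30174 ≈ 0.00083972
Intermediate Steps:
p = 27 (p = 9*3 = 27)
h(V) = V*(-135 + 27*V) (h(V) = (27*(V - 5))*V = (27*(-5 + V))*V = (-135 + 27*V)*V = V*(-135 + 27*V))
g(R) = 0
J(T) = √(-6 + T)
1/(g(-11) + J(h(-3))*47) = 1/(0 + √(-6 + 27*(-3)*(-5 - 3))*47) = 1/(0 + √(-6 + 27*(-3)*(-8))*47) = 1/(0 + √(-6 + 648)*47) = 1/(0 + √642*47) = 1/(0 + 47*√642) = 1/(47*√642) = √642/30174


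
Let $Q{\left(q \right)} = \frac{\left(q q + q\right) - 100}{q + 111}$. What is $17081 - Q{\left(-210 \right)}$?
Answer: $\frac{1734809}{99} \approx 17523.0$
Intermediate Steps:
$Q{\left(q \right)} = \frac{-100 + q + q^{2}}{111 + q}$ ($Q{\left(q \right)} = \frac{\left(q^{2} + q\right) - 100}{111 + q} = \frac{\left(q + q^{2}\right) - 100}{111 + q} = \frac{-100 + q + q^{2}}{111 + q}$)
$17081 - Q{\left(-210 \right)} = 17081 - \frac{-100 - 210 + \left(-210\right)^{2}}{111 - 210} = 17081 - \frac{-100 - 210 + 44100}{-99} = 17081 - \left(- \frac{1}{99}\right) 43790 = 17081 - - \frac{43790}{99} = 17081 + \frac{43790}{99} = \frac{1734809}{99}$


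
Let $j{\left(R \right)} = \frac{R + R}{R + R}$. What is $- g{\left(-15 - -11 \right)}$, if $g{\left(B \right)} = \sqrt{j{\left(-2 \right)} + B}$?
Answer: $- i \sqrt{3} \approx - 1.732 i$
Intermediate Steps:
$j{\left(R \right)} = 1$ ($j{\left(R \right)} = \frac{2 R}{2 R} = 2 R \frac{1}{2 R} = 1$)
$g{\left(B \right)} = \sqrt{1 + B}$
$- g{\left(-15 - -11 \right)} = - \sqrt{1 - 4} = - \sqrt{-3} = - i \sqrt{3}$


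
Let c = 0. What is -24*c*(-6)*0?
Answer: 0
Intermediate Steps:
-24*c*(-6)*0 = -24*0*(-6)*0 = -0*0 = -24*0 = 0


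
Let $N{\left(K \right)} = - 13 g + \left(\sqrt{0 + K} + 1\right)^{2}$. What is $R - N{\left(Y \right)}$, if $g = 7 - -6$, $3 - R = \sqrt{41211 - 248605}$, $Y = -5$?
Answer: $176 - 11 i \sqrt{1714} - 2 i \sqrt{5} \approx 176.0 - 459.88 i$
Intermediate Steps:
$R = 3 - 11 i \sqrt{1714}$ ($R = 3 - \sqrt{41211 - 248605} = 3 - \sqrt{-207394} = 3 - 11 i \sqrt{1714} \approx 3.0 - 455.41 i$)
$g = 13$ ($g = 7 + 6 = 13$)
$N{\left(K \right)} = -169 + \left(1 + \sqrt{K}\right)^{2}$ ($N{\left(K \right)} = \left(-13\right) 13 + \left(\sqrt{0 + K} + 1\right)^{2} = -169 + \left(\sqrt{K} + 1\right)^{2} = -169 + \left(1 + \sqrt{K}\right)^{2}$)
$R - N{\left(Y \right)} = \left(3 - 11 i \sqrt{1714}\right) - \left(-169 + \left(1 + \sqrt{-5}\right)^{2}\right) = \left(3 - 11 i \sqrt{1714}\right) - \left(-169 + \left(1 + i \sqrt{5}\right)^{2}\right) = \left(3 - 11 i \sqrt{1714}\right) + \left(169 - \left(1 + i \sqrt{5}\right)^{2}\right) = 172 - \left(1 + i \sqrt{5}\right)^{2} - 11 i \sqrt{1714}$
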